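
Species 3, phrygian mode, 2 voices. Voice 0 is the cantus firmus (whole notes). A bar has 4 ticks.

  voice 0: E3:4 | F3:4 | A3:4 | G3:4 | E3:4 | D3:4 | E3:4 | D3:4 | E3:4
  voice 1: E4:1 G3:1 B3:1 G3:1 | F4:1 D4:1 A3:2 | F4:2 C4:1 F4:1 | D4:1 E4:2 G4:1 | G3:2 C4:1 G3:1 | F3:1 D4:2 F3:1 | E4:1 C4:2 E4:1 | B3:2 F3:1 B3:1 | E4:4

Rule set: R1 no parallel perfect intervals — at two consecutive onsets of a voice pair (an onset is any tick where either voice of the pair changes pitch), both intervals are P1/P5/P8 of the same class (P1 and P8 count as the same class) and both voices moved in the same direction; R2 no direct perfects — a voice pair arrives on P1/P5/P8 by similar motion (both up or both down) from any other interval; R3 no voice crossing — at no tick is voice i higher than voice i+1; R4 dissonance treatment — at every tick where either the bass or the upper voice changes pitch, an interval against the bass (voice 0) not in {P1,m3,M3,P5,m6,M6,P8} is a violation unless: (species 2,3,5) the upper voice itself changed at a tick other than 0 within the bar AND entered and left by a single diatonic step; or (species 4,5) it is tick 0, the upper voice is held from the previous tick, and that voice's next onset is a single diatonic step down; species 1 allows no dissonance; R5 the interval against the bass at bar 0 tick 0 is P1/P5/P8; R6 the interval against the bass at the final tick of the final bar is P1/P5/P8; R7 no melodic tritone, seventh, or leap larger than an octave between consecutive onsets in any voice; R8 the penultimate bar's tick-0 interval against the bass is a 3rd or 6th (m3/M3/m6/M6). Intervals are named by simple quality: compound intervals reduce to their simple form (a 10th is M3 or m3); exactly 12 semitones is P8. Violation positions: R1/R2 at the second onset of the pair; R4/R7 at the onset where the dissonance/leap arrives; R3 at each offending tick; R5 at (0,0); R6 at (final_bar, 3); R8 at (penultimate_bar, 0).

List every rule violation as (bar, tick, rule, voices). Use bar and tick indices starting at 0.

(1, 0, R2, (0, 1))
(1, 0, R7, (1,))
(3, 0, R2, (0, 1))
(6, 0, R2, (0, 1))
(6, 0, R7, (1,))
(7, 2, R7, (1,))
(7, 3, R7, (1,))
(8, 0, R2, (0, 1))

bar 0: v0=E3 v1=E4 downbeat P8
bar 1: v0=F3 v1=F4 downbeat P8
bar 2: v0=A3 v1=F4 downbeat m6
bar 3: v0=G3 v1=D4 downbeat P5
bar 4: v0=E3 v1=G3 downbeat m3
bar 5: v0=D3 v1=F3 downbeat m3
bar 6: v0=E3 v1=E4 downbeat P8
bar 7: v0=D3 v1=B3 downbeat M6
bar 8: v0=E3 v1=E4 downbeat P8
  -> R2 @ bar 1 tick 0 v(0, 1): E3/G3 m3 -> F3/F4 P8 similar
  -> R7 @ bar 1 tick 0 v(1,): G3->F4 leap 10st
  -> R2 @ bar 3 tick 0 v(0, 1): A3/F4 m6 -> G3/D4 P5 similar
  -> R2 @ bar 6 tick 0 v(0, 1): D3/F3 m3 -> E3/E4 P8 similar
  -> R7 @ bar 6 tick 0 v(1,): F3->E4 leap 11st
  -> R7 @ bar 7 tick 2 v(1,): B3->F3 leap 6st
  -> R7 @ bar 7 tick 3 v(1,): F3->B3 leap 6st
  -> R2 @ bar 8 tick 0 v(0, 1): D3/B3 M6 -> E3/E4 P8 similar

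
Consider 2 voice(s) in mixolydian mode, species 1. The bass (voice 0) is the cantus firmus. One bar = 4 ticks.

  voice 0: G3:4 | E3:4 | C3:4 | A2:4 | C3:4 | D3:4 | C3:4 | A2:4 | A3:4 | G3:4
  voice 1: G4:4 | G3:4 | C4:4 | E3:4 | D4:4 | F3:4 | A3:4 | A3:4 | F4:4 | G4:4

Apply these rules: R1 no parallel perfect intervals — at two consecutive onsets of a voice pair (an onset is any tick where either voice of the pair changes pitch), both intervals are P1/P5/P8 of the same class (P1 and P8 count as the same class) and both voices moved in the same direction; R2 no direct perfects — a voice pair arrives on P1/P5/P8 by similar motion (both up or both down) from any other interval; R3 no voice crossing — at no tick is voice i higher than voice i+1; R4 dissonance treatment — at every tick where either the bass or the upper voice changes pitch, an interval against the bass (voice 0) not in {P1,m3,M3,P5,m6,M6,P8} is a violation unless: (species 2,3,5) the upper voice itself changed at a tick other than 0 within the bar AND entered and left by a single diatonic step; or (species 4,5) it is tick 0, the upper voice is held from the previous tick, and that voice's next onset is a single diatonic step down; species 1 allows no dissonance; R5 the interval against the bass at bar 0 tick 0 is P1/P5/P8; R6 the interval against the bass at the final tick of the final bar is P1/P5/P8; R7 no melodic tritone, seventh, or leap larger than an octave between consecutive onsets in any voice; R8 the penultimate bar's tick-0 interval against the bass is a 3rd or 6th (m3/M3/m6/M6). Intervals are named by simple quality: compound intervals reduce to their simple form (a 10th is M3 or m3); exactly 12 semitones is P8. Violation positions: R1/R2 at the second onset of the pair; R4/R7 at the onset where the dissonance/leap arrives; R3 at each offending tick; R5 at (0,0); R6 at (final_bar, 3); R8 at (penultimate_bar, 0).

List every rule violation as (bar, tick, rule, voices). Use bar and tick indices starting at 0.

(3, 0, R2, (0, 1))
(4, 0, R4, (0, 1))
(4, 0, R7, (1,))

bar 0: v0=G3 v1=G4 downbeat P8
bar 1: v0=E3 v1=G3 downbeat m3
bar 2: v0=C3 v1=C4 downbeat P8
bar 3: v0=A2 v1=E3 downbeat P5
bar 4: v0=C3 v1=D4 downbeat M2
bar 5: v0=D3 v1=F3 downbeat m3
bar 6: v0=C3 v1=A3 downbeat M6
bar 7: v0=A2 v1=A3 downbeat P8
bar 8: v0=A3 v1=F4 downbeat m6
bar 9: v0=G3 v1=G4 downbeat P8
  -> R2 @ bar 3 tick 0 v(0, 1): C3/C4 P8 -> A2/E3 P5 similar
  -> R4 @ bar 4 tick 0 v(0, 1): C3/D4 M2 untreated
  -> R7 @ bar 4 tick 0 v(1,): E3->D4 leap 10st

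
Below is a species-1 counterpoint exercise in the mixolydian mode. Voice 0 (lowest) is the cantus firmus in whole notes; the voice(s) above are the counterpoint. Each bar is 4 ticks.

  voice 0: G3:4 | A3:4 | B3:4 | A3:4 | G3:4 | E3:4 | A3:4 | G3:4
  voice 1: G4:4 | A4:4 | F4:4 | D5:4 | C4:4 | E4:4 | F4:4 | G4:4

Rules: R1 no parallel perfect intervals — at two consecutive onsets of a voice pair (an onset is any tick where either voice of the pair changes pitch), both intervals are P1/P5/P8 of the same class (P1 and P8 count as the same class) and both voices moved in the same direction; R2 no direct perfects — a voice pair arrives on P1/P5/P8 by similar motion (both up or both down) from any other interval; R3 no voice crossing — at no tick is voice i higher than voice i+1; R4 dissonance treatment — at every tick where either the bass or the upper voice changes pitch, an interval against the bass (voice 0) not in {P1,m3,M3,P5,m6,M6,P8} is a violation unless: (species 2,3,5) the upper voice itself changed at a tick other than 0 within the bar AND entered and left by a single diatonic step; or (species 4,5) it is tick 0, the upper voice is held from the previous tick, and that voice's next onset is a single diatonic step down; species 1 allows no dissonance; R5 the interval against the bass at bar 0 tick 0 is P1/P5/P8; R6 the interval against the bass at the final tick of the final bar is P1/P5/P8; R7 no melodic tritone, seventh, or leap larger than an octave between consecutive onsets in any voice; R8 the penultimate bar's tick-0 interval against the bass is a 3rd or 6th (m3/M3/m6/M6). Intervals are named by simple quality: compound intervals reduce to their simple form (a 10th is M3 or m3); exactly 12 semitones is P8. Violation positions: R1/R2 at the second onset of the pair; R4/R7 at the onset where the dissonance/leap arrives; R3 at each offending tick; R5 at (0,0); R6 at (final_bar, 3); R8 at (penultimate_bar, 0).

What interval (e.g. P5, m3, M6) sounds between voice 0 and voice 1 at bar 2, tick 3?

TT

voice 0=B3 voice 1=F4 -> TT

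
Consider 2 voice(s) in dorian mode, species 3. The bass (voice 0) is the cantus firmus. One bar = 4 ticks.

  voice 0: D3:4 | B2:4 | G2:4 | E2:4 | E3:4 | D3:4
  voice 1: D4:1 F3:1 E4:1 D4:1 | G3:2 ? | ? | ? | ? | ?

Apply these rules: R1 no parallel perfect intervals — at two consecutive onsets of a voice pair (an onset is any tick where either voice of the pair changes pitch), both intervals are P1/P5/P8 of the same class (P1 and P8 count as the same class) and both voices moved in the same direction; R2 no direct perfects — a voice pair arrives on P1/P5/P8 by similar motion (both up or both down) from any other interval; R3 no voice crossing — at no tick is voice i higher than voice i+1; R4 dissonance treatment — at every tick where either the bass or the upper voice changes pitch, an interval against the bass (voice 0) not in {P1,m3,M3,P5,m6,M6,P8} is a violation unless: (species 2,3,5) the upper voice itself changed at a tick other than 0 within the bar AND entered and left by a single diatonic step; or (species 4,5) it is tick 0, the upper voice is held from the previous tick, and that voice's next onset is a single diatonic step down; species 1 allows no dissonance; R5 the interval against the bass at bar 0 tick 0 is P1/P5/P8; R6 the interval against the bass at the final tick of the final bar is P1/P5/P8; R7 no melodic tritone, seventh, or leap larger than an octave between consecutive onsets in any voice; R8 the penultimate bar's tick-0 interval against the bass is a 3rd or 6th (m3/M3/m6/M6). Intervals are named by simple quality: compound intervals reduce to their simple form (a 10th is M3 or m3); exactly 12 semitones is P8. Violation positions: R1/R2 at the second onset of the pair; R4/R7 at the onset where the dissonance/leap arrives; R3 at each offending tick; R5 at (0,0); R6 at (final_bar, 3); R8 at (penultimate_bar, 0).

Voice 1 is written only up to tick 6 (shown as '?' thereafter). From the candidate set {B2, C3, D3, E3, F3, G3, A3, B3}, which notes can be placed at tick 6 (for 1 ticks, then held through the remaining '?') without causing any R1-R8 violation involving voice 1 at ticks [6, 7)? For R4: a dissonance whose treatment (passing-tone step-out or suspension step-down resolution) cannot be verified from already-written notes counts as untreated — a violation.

B2: legal
C3: violates R4
D3: legal
E3: violates R4
F3: violates R4
G3: legal
A3: violates R4
B3: legal

{B2, B3, D3, G3}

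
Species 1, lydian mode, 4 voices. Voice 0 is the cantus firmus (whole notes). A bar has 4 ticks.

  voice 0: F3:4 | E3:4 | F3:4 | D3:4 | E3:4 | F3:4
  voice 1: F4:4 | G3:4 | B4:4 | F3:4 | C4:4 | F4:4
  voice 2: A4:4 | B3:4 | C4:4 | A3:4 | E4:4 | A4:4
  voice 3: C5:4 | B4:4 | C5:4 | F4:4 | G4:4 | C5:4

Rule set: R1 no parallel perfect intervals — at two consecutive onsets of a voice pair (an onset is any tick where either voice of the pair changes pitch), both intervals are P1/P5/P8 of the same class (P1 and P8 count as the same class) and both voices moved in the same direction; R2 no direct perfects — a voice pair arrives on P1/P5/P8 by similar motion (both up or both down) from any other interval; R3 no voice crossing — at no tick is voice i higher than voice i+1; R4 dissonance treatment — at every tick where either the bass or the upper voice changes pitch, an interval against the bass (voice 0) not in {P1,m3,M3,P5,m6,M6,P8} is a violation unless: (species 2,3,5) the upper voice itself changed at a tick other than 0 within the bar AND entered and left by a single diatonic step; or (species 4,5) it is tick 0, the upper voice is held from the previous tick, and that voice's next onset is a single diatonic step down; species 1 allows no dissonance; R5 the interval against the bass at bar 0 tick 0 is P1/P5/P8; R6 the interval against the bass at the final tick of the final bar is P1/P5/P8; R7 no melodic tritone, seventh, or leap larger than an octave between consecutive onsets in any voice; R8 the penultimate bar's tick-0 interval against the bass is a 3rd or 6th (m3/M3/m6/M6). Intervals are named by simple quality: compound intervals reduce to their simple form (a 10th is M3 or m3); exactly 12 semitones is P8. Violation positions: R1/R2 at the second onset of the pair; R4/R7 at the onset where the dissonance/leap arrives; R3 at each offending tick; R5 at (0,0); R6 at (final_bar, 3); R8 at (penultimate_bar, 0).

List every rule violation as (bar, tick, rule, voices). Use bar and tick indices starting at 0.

(0, 0, R5, (0, 2))
(1, 0, R1, (0, 3))
(1, 0, R2, (0, 2))
(1, 0, R2, (2, 3))
(1, 0, R7, (1,))
(1, 0, R7, (2,))
(2, 0, R1, (0, 2))
(2, 0, R1, (0, 3))
(2, 0, R1, (2, 3))
(2, 0, R3, (1, 2))
(2, 0, R4, (0, 1))
(2, 0, R7, (1,))
(2, 1, R3, (1, 2))
(2, 2, R3, (1, 2))
(2, 3, R3, (1, 2))
(3, 0, R1, (0, 2))
(3, 0, R2, (1, 3))
(3, 0, R7, (1,))
(4, 0, R2, (0, 2))
(4, 0, R2, (1, 3))
(4, 0, R8, (0, 2))
(5, 0, R1, (1, 3))
(5, 0, R2, (0, 1))
(5, 0, R2, (0, 3))
(5, 3, R6, (0, 2))

bar 0: v0=F3 v1=F4 v2=A4 v3=C5 downbeat P5
bar 1: v0=E3 v1=G3 v2=B3 v3=B4 downbeat P5
bar 2: v0=F3 v1=B4 v2=C4 v3=C5 downbeat P5
bar 3: v0=D3 v1=F3 v2=A3 v3=F4 downbeat m3
bar 4: v0=E3 v1=C4 v2=E4 v3=G4 downbeat m3
bar 5: v0=F3 v1=F4 v2=A4 v3=C5 downbeat P5
  -> R5 @ bar 0 tick 0 v(0, 2): opens on M3
  -> R1 @ bar 1 tick 0 v(0, 3): F3/C5 P5 -> E3/B4 P5 similar
  -> R2 @ bar 1 tick 0 v(0, 2): F3/A4 M3 -> E3/B3 P5 similar
  -> R2 @ bar 1 tick 0 v(2, 3): A4/C5 m3 -> B3/B4 P8 similar
  -> R7 @ bar 1 tick 0 v(1,): F4->G3 leap 10st
  -> R7 @ bar 1 tick 0 v(2,): A4->B3 leap 10st
  -> R1 @ bar 2 tick 0 v(0, 2): E3/B3 P5 -> F3/C4 P5 similar
  -> R1 @ bar 2 tick 0 v(0, 3): E3/B4 P5 -> F3/C5 P5 similar
  -> R1 @ bar 2 tick 0 v(2, 3): B3/B4 P8 -> C4/C5 P8 similar
  -> R3 @ bar 2 tick 0 v(1, 2): B4 above C4
  -> R4 @ bar 2 tick 0 v(0, 1): F3/B4 TT untreated
  -> R7 @ bar 2 tick 0 v(1,): G3->B4 leap 16st
  -> R3 @ bar 2 tick 1 v(1, 2): B4 above C4
  -> R3 @ bar 2 tick 2 v(1, 2): B4 above C4
  -> R3 @ bar 2 tick 3 v(1, 2): B4 above C4
  -> R1 @ bar 3 tick 0 v(0, 2): F3/C4 P5 -> D3/A3 P5 similar
  -> R2 @ bar 3 tick 0 v(1, 3): B4/C5 m2 -> F3/F4 P8 similar
  -> R7 @ bar 3 tick 0 v(1,): B4->F3 leap 18st
  -> R2 @ bar 4 tick 0 v(0, 2): D3/A3 P5 -> E3/E4 P8 similar
  -> R2 @ bar 4 tick 0 v(1, 3): F3/F4 P8 -> C4/G4 P5 similar
  -> R8 @ bar 4 tick 0 v(0, 2): penult P8 not 3rd/6th
  -> R1 @ bar 5 tick 0 v(1, 3): C4/G4 P5 -> F4/C5 P5 similar
  -> R2 @ bar 5 tick 0 v(0, 1): E3/C4 m6 -> F3/F4 P8 similar
  -> R2 @ bar 5 tick 0 v(0, 3): E3/G4 m3 -> F3/C5 P5 similar
  -> R6 @ bar 5 tick 3 v(0, 2): closes on M3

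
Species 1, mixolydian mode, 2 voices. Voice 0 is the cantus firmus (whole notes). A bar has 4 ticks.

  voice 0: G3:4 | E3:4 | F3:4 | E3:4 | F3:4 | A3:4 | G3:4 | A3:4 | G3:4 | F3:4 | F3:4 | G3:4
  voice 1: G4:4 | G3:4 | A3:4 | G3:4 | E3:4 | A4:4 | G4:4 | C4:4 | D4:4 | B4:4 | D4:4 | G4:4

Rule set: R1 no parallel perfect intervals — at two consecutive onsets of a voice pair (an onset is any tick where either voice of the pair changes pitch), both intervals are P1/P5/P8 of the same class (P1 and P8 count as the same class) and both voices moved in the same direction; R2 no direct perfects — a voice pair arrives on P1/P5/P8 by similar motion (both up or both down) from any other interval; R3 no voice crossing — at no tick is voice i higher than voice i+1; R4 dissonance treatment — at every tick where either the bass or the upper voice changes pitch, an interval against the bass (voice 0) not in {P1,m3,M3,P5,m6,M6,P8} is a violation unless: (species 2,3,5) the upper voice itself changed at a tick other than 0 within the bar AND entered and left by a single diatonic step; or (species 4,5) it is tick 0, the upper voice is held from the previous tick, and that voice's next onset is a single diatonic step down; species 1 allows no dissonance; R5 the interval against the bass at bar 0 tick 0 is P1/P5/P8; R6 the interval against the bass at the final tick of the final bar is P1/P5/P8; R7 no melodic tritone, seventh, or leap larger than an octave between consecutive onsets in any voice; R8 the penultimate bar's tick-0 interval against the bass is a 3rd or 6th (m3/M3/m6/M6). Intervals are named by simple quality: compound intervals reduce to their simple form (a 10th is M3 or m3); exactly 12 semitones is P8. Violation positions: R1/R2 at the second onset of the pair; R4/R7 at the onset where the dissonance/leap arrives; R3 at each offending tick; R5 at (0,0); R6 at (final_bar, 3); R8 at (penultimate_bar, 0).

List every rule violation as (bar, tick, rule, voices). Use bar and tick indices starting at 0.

(4, 0, R3, (0, 1))
(4, 0, R4, (0, 1))
(4, 1, R3, (0, 1))
(4, 2, R3, (0, 1))
(4, 3, R3, (0, 1))
(5, 0, R2, (0, 1))
(5, 0, R7, (1,))
(6, 0, R1, (0, 1))
(9, 0, R4, (0, 1))
(11, 0, R2, (0, 1))

bar 0: v0=G3 v1=G4 downbeat P8
bar 1: v0=E3 v1=G3 downbeat m3
bar 2: v0=F3 v1=A3 downbeat M3
bar 3: v0=E3 v1=G3 downbeat m3
bar 4: v0=F3 v1=E3 downbeat m2
bar 5: v0=A3 v1=A4 downbeat P8
bar 6: v0=G3 v1=G4 downbeat P8
bar 7: v0=A3 v1=C4 downbeat m3
bar 8: v0=G3 v1=D4 downbeat P5
bar 9: v0=F3 v1=B4 downbeat TT
bar 10: v0=F3 v1=D4 downbeat M6
bar 11: v0=G3 v1=G4 downbeat P8
  -> R3 @ bar 4 tick 0 v(0, 1): F3 above E3
  -> R4 @ bar 4 tick 0 v(0, 1): F3/E3 m2 untreated
  -> R3 @ bar 4 tick 1 v(0, 1): F3 above E3
  -> R3 @ bar 4 tick 2 v(0, 1): F3 above E3
  -> R3 @ bar 4 tick 3 v(0, 1): F3 above E3
  -> R2 @ bar 5 tick 0 v(0, 1): F3/E3 m2 -> A3/A4 P8 similar
  -> R7 @ bar 5 tick 0 v(1,): E3->A4 leap 17st
  -> R1 @ bar 6 tick 0 v(0, 1): A3/A4 P8 -> G3/G4 P8 similar
  -> R4 @ bar 9 tick 0 v(0, 1): F3/B4 TT untreated
  -> R2 @ bar 11 tick 0 v(0, 1): F3/D4 M6 -> G3/G4 P8 similar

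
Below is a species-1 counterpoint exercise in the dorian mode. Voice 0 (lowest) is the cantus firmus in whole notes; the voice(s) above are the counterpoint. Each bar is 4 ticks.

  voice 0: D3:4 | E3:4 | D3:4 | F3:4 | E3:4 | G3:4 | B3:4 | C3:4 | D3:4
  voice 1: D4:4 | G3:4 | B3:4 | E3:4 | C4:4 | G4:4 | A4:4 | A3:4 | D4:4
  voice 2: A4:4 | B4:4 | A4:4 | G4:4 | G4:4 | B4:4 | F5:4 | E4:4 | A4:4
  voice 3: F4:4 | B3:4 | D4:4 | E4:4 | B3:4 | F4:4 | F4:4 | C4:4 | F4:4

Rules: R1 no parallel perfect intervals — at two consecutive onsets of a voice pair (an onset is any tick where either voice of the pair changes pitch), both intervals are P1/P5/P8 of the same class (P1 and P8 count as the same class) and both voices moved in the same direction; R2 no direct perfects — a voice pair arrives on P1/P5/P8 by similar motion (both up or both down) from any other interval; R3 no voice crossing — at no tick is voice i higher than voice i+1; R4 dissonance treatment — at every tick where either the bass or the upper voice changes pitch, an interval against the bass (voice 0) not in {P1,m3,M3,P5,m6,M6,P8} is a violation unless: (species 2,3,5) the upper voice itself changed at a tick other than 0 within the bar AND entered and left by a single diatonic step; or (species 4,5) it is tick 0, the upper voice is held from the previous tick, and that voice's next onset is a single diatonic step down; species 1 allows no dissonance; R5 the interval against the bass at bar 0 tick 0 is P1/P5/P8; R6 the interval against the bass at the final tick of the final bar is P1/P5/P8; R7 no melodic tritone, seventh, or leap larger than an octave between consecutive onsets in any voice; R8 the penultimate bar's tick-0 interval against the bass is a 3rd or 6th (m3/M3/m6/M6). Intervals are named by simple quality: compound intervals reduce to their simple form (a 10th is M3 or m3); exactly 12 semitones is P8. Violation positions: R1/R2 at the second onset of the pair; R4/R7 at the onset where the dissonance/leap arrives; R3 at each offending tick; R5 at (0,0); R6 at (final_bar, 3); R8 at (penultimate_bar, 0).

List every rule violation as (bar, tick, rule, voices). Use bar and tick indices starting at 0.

(0, 0, R3, (2, 3))
(0, 0, R5, (0, 3))
(0, 1, R3, (2, 3))
(0, 2, R3, (2, 3))
(0, 3, R3, (2, 3))
(1, 0, R1, (0, 2))
(1, 0, R3, (2, 3))
(1, 0, R7, (3,))
(1, 1, R3, (2, 3))
(1, 2, R3, (2, 3))
(1, 3, R3, (2, 3))
(2, 0, R1, (0, 2))
(2, 0, R3, (2, 3))
(2, 1, R3, (2, 3))
(2, 2, R3, (2, 3))
(2, 3, R3, (2, 3))
(3, 0, R3, (0, 1))
(3, 0, R3, (2, 3))
(3, 0, R4, (0, 1))
(3, 0, R4, (0, 2))
(3, 0, R4, (0, 3))
(3, 1, R3, (0, 1))
(3, 1, R3, (2, 3))
(3, 2, R3, (0, 1))
(3, 2, R3, (2, 3))
(3, 3, R3, (0, 1))
(3, 3, R3, (2, 3))
(4, 0, R2, (0, 3))
(4, 0, R3, (2, 3))
(4, 1, R3, (2, 3))
(4, 2, R3, (2, 3))
(4, 3, R3, (2, 3))
(5, 0, R2, (0, 1))
(5, 0, R3, (2, 3))
(5, 0, R4, (0, 3))
(5, 0, R7, (3,))
(5, 1, R3, (2, 3))
(5, 2, R3, (2, 3))
(5, 3, R3, (2, 3))
(6, 0, R3, (2, 3))
(6, 0, R4, (0, 1))
(6, 0, R4, (0, 2))
(6, 0, R4, (0, 3))
(6, 0, R7, (2,))
(6, 1, R3, (2, 3))
(6, 2, R3, (2, 3))
(6, 3, R3, (2, 3))
(7, 0, R2, (0, 3))
(7, 0, R2, (1, 2))
(7, 0, R3, (2, 3))
(7, 0, R7, (0,))
(7, 0, R7, (2,))
(7, 0, R8, (0, 3))
(7, 1, R3, (2, 3))
(7, 2, R3, (2, 3))
(7, 3, R3, (2, 3))
(8, 0, R1, (1, 2))
(8, 0, R2, (0, 1))
(8, 0, R2, (0, 2))
(8, 0, R3, (2, 3))
(8, 1, R3, (2, 3))
(8, 2, R3, (2, 3))
(8, 3, R3, (2, 3))
(8, 3, R6, (0, 3))

bar 0: v0=D3 v1=D4 v2=A4 v3=F4 downbeat m3
bar 1: v0=E3 v1=G3 v2=B4 v3=B3 downbeat P5
bar 2: v0=D3 v1=B3 v2=A4 v3=D4 downbeat P8
bar 3: v0=F3 v1=E3 v2=G4 v3=E4 downbeat M7
bar 4: v0=E3 v1=C4 v2=G4 v3=B3 downbeat P5
bar 5: v0=G3 v1=G4 v2=B4 v3=F4 downbeat m7
bar 6: v0=B3 v1=A4 v2=F5 v3=F4 downbeat TT
bar 7: v0=C3 v1=A3 v2=E4 v3=C4 downbeat P8
bar 8: v0=D3 v1=D4 v2=A4 v3=F4 downbeat m3
  -> R3 @ bar 0 tick 0 v(2, 3): A4 above F4
  -> R5 @ bar 0 tick 0 v(0, 3): opens on m3
  -> R3 @ bar 0 tick 1 v(2, 3): A4 above F4
  -> R3 @ bar 0 tick 2 v(2, 3): A4 above F4
  -> R3 @ bar 0 tick 3 v(2, 3): A4 above F4
  -> R1 @ bar 1 tick 0 v(0, 2): D3/A4 P5 -> E3/B4 P5 similar
  -> R3 @ bar 1 tick 0 v(2, 3): B4 above B3
  -> R7 @ bar 1 tick 0 v(3,): F4->B3 leap 6st
  -> R3 @ bar 1 tick 1 v(2, 3): B4 above B3
  -> R3 @ bar 1 tick 2 v(2, 3): B4 above B3
  -> R3 @ bar 1 tick 3 v(2, 3): B4 above B3
  -> R1 @ bar 2 tick 0 v(0, 2): E3/B4 P5 -> D3/A4 P5 similar
  -> R3 @ bar 2 tick 0 v(2, 3): A4 above D4
  -> R3 @ bar 2 tick 1 v(2, 3): A4 above D4
  -> R3 @ bar 2 tick 2 v(2, 3): A4 above D4
  -> R3 @ bar 2 tick 3 v(2, 3): A4 above D4
  -> R3 @ bar 3 tick 0 v(0, 1): F3 above E3
  -> R3 @ bar 3 tick 0 v(2, 3): G4 above E4
  -> R4 @ bar 3 tick 0 v(0, 1): F3/E3 m2 untreated
  -> R4 @ bar 3 tick 0 v(0, 2): F3/G4 M2 untreated
  -> R4 @ bar 3 tick 0 v(0, 3): F3/E4 M7 untreated
  -> R3 @ bar 3 tick 1 v(0, 1): F3 above E3
  -> R3 @ bar 3 tick 1 v(2, 3): G4 above E4
  -> R3 @ bar 3 tick 2 v(0, 1): F3 above E3
  -> R3 @ bar 3 tick 2 v(2, 3): G4 above E4
  -> R3 @ bar 3 tick 3 v(0, 1): F3 above E3
  -> R3 @ bar 3 tick 3 v(2, 3): G4 above E4
  -> R2 @ bar 4 tick 0 v(0, 3): F3/E4 M7 -> E3/B3 P5 similar
  -> R3 @ bar 4 tick 0 v(2, 3): G4 above B3
  -> R3 @ bar 4 tick 1 v(2, 3): G4 above B3
  -> R3 @ bar 4 tick 2 v(2, 3): G4 above B3
  -> R3 @ bar 4 tick 3 v(2, 3): G4 above B3
  -> R2 @ bar 5 tick 0 v(0, 1): E3/C4 m6 -> G3/G4 P8 similar
  -> R3 @ bar 5 tick 0 v(2, 3): B4 above F4
  -> R4 @ bar 5 tick 0 v(0, 3): G3/F4 m7 untreated
  -> R7 @ bar 5 tick 0 v(3,): B3->F4 leap 6st
  -> R3 @ bar 5 tick 1 v(2, 3): B4 above F4
  -> R3 @ bar 5 tick 2 v(2, 3): B4 above F4
  -> R3 @ bar 5 tick 3 v(2, 3): B4 above F4
  -> R3 @ bar 6 tick 0 v(2, 3): F5 above F4
  -> R4 @ bar 6 tick 0 v(0, 1): B3/A4 m7 untreated
  -> R4 @ bar 6 tick 0 v(0, 2): B3/F5 TT untreated
  -> R4 @ bar 6 tick 0 v(0, 3): B3/F4 TT untreated
  -> R7 @ bar 6 tick 0 v(2,): B4->F5 leap 6st
  -> R3 @ bar 6 tick 1 v(2, 3): F5 above F4
  -> R3 @ bar 6 tick 2 v(2, 3): F5 above F4
  -> R3 @ bar 6 tick 3 v(2, 3): F5 above F4
  -> R2 @ bar 7 tick 0 v(0, 3): B3/F4 TT -> C3/C4 P8 similar
  -> R2 @ bar 7 tick 0 v(1, 2): A4/F5 m6 -> A3/E4 P5 similar
  -> R3 @ bar 7 tick 0 v(2, 3): E4 above C4
  -> R7 @ bar 7 tick 0 v(0,): B3->C3 leap 11st
  -> R7 @ bar 7 tick 0 v(2,): F5->E4 leap 13st
  -> R8 @ bar 7 tick 0 v(0, 3): penult P8 not 3rd/6th
  -> R3 @ bar 7 tick 1 v(2, 3): E4 above C4
  -> R3 @ bar 7 tick 2 v(2, 3): E4 above C4
  -> R3 @ bar 7 tick 3 v(2, 3): E4 above C4
  -> R1 @ bar 8 tick 0 v(1, 2): A3/E4 P5 -> D4/A4 P5 similar
  -> R2 @ bar 8 tick 0 v(0, 1): C3/A3 M6 -> D3/D4 P8 similar
  -> R2 @ bar 8 tick 0 v(0, 2): C3/E4 M3 -> D3/A4 P5 similar
  -> R3 @ bar 8 tick 0 v(2, 3): A4 above F4
  -> R3 @ bar 8 tick 1 v(2, 3): A4 above F4
  -> R3 @ bar 8 tick 2 v(2, 3): A4 above F4
  -> R3 @ bar 8 tick 3 v(2, 3): A4 above F4
  -> R6 @ bar 8 tick 3 v(0, 3): closes on m3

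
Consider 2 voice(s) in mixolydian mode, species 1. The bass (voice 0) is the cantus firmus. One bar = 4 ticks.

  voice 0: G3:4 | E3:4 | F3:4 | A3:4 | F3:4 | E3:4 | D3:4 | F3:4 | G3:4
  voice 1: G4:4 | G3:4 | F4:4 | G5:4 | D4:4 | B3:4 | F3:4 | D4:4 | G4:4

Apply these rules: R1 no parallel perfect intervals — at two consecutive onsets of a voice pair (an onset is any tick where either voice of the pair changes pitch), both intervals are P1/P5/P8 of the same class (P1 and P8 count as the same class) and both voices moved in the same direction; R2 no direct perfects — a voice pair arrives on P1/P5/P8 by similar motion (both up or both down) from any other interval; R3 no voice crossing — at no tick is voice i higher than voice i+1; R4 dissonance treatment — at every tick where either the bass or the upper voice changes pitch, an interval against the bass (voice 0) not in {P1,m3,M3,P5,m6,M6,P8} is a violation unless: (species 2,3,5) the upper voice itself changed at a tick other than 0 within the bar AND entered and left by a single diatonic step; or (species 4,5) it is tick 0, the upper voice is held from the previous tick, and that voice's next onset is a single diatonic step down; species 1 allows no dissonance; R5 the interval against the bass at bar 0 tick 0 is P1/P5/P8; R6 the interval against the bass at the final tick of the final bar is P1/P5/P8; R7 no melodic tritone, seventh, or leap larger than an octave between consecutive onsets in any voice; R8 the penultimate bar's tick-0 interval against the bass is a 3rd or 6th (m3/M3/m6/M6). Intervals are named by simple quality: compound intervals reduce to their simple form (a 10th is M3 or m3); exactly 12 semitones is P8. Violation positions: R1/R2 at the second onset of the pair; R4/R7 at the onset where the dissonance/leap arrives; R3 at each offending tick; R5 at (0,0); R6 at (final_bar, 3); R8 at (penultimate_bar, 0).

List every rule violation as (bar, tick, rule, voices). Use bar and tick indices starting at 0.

bar 0: v0=G3 v1=G4 downbeat P8
bar 1: v0=E3 v1=G3 downbeat m3
bar 2: v0=F3 v1=F4 downbeat P8
bar 3: v0=A3 v1=G5 downbeat m7
bar 4: v0=F3 v1=D4 downbeat M6
bar 5: v0=E3 v1=B3 downbeat P5
bar 6: v0=D3 v1=F3 downbeat m3
bar 7: v0=F3 v1=D4 downbeat M6
bar 8: v0=G3 v1=G4 downbeat P8
  -> R2 @ bar 2 tick 0 v(0, 1): E3/G3 m3 -> F3/F4 P8 similar
  -> R7 @ bar 2 tick 0 v(1,): G3->F4 leap 10st
  -> R4 @ bar 3 tick 0 v(0, 1): A3/G5 m7 untreated
  -> R7 @ bar 3 tick 0 v(1,): F4->G5 leap 14st
  -> R7 @ bar 4 tick 0 v(1,): G5->D4 leap 17st
  -> R2 @ bar 5 tick 0 v(0, 1): F3/D4 M6 -> E3/B3 P5 similar
  -> R7 @ bar 6 tick 0 v(1,): B3->F3 leap 6st
  -> R2 @ bar 8 tick 0 v(0, 1): F3/D4 M6 -> G3/G4 P8 similar

(2, 0, R2, (0, 1))
(2, 0, R7, (1,))
(3, 0, R4, (0, 1))
(3, 0, R7, (1,))
(4, 0, R7, (1,))
(5, 0, R2, (0, 1))
(6, 0, R7, (1,))
(8, 0, R2, (0, 1))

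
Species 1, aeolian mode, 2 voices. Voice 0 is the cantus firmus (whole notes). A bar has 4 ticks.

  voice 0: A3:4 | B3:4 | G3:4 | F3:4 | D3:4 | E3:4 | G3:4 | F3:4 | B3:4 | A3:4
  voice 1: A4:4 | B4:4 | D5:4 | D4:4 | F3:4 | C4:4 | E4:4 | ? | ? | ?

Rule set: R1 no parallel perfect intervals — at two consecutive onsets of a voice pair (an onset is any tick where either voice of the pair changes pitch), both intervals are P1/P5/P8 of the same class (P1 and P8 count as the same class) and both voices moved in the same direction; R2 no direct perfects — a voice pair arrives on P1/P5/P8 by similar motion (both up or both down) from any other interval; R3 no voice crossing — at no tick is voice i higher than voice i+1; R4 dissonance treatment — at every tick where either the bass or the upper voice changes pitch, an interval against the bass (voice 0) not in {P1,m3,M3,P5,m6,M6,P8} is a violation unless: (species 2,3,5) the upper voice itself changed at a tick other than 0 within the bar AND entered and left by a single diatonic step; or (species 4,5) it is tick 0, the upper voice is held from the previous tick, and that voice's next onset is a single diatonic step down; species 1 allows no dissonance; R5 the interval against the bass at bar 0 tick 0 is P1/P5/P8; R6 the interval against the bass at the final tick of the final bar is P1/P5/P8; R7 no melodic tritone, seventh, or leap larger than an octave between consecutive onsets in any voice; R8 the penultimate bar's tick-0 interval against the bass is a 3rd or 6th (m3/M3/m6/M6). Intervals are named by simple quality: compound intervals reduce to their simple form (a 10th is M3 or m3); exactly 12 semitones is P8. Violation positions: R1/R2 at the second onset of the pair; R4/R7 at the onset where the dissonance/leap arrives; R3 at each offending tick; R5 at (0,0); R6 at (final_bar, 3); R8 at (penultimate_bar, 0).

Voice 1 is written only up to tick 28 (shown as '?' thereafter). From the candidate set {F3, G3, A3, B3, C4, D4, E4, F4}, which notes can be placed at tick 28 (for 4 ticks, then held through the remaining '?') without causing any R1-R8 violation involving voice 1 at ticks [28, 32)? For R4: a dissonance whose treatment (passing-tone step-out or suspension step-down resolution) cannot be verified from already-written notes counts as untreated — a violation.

{A3, D4, F4}

F3: violates R2,R7
G3: violates R4
A3: legal
B3: violates R4
C4: violates R2
D4: legal
E4: violates R4
F4: legal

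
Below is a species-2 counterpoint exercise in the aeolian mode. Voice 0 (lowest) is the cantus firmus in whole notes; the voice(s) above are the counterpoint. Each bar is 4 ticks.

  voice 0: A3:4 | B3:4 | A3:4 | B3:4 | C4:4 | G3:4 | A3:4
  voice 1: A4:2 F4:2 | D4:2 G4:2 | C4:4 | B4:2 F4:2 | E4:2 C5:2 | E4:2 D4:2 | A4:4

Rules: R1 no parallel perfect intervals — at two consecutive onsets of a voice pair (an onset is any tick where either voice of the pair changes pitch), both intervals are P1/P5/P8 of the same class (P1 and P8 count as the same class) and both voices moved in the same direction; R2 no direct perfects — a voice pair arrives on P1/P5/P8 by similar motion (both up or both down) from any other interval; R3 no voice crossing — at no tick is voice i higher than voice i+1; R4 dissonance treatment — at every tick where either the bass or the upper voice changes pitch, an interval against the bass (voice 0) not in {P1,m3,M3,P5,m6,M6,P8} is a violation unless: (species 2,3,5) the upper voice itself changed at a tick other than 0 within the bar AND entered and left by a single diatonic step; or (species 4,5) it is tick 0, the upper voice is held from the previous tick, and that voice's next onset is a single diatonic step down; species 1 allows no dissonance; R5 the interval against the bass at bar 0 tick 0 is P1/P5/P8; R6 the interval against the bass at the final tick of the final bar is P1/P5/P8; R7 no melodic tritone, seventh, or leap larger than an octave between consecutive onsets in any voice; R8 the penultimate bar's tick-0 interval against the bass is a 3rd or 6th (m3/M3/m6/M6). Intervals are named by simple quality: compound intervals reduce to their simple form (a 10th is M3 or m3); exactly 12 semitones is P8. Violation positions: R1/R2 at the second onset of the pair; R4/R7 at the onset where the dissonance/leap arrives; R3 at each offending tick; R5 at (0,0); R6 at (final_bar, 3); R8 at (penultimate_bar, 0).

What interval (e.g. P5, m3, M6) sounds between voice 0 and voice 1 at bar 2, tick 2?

m3

voice 0=A3 voice 1=C4 -> m3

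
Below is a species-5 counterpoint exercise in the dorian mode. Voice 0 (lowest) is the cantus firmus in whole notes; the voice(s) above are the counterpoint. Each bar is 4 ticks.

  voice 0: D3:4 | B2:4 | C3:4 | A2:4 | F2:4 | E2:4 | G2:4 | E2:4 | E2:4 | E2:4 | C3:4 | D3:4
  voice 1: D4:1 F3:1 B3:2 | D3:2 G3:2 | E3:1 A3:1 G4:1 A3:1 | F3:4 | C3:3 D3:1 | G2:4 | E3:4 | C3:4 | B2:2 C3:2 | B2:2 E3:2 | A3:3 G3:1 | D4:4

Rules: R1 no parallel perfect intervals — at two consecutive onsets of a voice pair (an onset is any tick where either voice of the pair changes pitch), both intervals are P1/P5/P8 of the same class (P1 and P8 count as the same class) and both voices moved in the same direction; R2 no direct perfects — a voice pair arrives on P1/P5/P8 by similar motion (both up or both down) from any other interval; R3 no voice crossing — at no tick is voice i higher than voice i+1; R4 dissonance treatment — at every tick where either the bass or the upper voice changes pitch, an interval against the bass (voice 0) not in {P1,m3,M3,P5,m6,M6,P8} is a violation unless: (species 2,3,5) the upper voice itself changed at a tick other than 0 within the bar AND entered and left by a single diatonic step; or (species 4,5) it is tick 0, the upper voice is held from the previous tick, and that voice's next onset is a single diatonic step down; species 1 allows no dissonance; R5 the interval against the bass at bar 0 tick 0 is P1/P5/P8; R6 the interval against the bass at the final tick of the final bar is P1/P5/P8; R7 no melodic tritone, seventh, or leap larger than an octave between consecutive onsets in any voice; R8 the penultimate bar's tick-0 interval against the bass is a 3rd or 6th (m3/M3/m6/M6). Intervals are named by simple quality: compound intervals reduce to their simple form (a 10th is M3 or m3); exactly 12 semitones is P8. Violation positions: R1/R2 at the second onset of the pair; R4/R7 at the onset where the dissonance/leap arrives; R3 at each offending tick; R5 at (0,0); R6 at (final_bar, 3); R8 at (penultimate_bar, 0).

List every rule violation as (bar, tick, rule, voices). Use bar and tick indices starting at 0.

(0, 2, R7, (1,))
(2, 2, R7, (1,))
(2, 3, R7, (1,))
(4, 0, R2, (0, 1))
(11, 0, R2, (0, 1))

bar 0: v0=D3 v1=D4 downbeat P8
bar 1: v0=B2 v1=D3 downbeat m3
bar 2: v0=C3 v1=E3 downbeat M3
bar 3: v0=A2 v1=F3 downbeat m6
bar 4: v0=F2 v1=C3 downbeat P5
bar 5: v0=E2 v1=G2 downbeat m3
bar 6: v0=G2 v1=E3 downbeat M6
bar 7: v0=E2 v1=C3 downbeat m6
bar 8: v0=E2 v1=B2 downbeat P5
bar 9: v0=E2 v1=B2 downbeat P5
bar 10: v0=C3 v1=A3 downbeat M6
bar 11: v0=D3 v1=D4 downbeat P8
  -> R7 @ bar 0 tick 2 v(1,): F3->B3 leap 6st
  -> R7 @ bar 2 tick 2 v(1,): A3->G4 leap 10st
  -> R7 @ bar 2 tick 3 v(1,): G4->A3 leap 10st
  -> R2 @ bar 4 tick 0 v(0, 1): A2/F3 m6 -> F2/C3 P5 similar
  -> R2 @ bar 11 tick 0 v(0, 1): C3/G3 P5 -> D3/D4 P8 similar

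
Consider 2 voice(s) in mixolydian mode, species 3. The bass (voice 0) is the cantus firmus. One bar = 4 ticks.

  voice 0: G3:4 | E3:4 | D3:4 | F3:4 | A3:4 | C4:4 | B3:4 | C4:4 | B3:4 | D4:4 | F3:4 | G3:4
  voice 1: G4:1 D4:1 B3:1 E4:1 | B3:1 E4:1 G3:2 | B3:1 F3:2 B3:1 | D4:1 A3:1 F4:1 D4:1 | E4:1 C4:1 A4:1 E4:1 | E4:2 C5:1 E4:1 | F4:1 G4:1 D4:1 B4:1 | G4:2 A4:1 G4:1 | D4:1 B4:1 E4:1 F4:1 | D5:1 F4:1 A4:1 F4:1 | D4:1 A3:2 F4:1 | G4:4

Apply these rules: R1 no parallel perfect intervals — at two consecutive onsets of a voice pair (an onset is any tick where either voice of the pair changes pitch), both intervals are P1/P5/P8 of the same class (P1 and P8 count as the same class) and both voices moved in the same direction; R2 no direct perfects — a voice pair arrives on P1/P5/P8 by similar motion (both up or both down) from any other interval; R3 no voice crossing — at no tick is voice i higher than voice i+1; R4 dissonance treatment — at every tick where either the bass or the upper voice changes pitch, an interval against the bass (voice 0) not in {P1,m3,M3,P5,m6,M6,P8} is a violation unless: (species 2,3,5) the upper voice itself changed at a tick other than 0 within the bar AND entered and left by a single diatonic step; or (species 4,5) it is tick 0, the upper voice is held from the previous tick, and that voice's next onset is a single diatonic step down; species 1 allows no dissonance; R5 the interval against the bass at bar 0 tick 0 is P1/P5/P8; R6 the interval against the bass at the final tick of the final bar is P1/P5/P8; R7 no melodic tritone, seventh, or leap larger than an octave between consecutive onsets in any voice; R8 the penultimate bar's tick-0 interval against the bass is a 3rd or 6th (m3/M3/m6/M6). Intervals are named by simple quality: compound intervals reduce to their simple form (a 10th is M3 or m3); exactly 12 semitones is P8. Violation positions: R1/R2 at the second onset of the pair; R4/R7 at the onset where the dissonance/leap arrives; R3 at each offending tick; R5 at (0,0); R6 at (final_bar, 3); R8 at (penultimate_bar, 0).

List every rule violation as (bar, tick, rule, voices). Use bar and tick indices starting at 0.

(1, 0, R2, (0, 1))
(2, 1, R7, (1,))
(2, 3, R7, (1,))
(4, 0, R2, (0, 1))
(6, 0, R4, (0, 1))
(8, 2, R4, (0, 1))
(8, 3, R4, (0, 1))
(9, 0, R2, (0, 1))
(11, 0, R1, (0, 1))

bar 0: v0=G3 v1=G4 downbeat P8
bar 1: v0=E3 v1=B3 downbeat P5
bar 2: v0=D3 v1=B3 downbeat M6
bar 3: v0=F3 v1=D4 downbeat M6
bar 4: v0=A3 v1=E4 downbeat P5
bar 5: v0=C4 v1=E4 downbeat M3
bar 6: v0=B3 v1=F4 downbeat TT
bar 7: v0=C4 v1=G4 downbeat P5
bar 8: v0=B3 v1=D4 downbeat m3
bar 9: v0=D4 v1=D5 downbeat P8
bar 10: v0=F3 v1=D4 downbeat M6
bar 11: v0=G3 v1=G4 downbeat P8
  -> R2 @ bar 1 tick 0 v(0, 1): G3/E4 M6 -> E3/B3 P5 similar
  -> R7 @ bar 2 tick 1 v(1,): B3->F3 leap 6st
  -> R7 @ bar 2 tick 3 v(1,): F3->B3 leap 6st
  -> R2 @ bar 4 tick 0 v(0, 1): F3/D4 M6 -> A3/E4 P5 similar
  -> R4 @ bar 6 tick 0 v(0, 1): B3/F4 TT untreated
  -> R4 @ bar 8 tick 2 v(0, 1): B3/E4 P4 untreated
  -> R4 @ bar 8 tick 3 v(0, 1): B3/F4 TT untreated
  -> R2 @ bar 9 tick 0 v(0, 1): B3/F4 TT -> D4/D5 P8 similar
  -> R1 @ bar 11 tick 0 v(0, 1): F3/F4 P8 -> G3/G4 P8 similar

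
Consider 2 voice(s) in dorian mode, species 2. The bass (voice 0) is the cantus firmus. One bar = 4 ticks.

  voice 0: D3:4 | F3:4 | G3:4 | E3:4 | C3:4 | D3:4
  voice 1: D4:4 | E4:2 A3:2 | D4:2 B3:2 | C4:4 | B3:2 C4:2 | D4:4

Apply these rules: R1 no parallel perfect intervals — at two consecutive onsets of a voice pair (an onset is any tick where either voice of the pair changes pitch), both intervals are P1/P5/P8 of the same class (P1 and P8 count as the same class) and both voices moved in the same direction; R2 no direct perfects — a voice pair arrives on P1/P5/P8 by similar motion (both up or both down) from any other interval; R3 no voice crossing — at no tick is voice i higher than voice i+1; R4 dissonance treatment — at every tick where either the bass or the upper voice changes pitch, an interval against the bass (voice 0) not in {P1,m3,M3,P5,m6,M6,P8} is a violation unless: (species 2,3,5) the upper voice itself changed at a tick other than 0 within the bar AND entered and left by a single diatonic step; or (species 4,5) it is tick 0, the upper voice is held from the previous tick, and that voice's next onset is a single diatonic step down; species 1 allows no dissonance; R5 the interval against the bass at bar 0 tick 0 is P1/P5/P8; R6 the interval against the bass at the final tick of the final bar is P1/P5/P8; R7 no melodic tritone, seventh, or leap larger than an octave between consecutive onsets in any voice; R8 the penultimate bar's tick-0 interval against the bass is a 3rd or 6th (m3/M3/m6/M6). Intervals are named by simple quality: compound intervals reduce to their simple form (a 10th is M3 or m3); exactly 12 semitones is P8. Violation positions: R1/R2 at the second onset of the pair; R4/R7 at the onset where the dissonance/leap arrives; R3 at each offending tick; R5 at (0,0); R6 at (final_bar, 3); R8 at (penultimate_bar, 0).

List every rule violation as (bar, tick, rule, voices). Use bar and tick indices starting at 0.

(1, 0, R4, (0, 1))
(2, 0, R2, (0, 1))
(4, 0, R4, (0, 1))
(4, 0, R8, (0, 1))
(5, 0, R1, (0, 1))

bar 0: v0=D3 v1=D4 downbeat P8
bar 1: v0=F3 v1=E4 downbeat M7
bar 2: v0=G3 v1=D4 downbeat P5
bar 3: v0=E3 v1=C4 downbeat m6
bar 4: v0=C3 v1=B3 downbeat M7
bar 5: v0=D3 v1=D4 downbeat P8
  -> R4 @ bar 1 tick 0 v(0, 1): F3/E4 M7 untreated
  -> R2 @ bar 2 tick 0 v(0, 1): F3/A3 M3 -> G3/D4 P5 similar
  -> R4 @ bar 4 tick 0 v(0, 1): C3/B3 M7 untreated
  -> R8 @ bar 4 tick 0 v(0, 1): penult M7 not 3rd/6th
  -> R1 @ bar 5 tick 0 v(0, 1): C3/C4 P8 -> D3/D4 P8 similar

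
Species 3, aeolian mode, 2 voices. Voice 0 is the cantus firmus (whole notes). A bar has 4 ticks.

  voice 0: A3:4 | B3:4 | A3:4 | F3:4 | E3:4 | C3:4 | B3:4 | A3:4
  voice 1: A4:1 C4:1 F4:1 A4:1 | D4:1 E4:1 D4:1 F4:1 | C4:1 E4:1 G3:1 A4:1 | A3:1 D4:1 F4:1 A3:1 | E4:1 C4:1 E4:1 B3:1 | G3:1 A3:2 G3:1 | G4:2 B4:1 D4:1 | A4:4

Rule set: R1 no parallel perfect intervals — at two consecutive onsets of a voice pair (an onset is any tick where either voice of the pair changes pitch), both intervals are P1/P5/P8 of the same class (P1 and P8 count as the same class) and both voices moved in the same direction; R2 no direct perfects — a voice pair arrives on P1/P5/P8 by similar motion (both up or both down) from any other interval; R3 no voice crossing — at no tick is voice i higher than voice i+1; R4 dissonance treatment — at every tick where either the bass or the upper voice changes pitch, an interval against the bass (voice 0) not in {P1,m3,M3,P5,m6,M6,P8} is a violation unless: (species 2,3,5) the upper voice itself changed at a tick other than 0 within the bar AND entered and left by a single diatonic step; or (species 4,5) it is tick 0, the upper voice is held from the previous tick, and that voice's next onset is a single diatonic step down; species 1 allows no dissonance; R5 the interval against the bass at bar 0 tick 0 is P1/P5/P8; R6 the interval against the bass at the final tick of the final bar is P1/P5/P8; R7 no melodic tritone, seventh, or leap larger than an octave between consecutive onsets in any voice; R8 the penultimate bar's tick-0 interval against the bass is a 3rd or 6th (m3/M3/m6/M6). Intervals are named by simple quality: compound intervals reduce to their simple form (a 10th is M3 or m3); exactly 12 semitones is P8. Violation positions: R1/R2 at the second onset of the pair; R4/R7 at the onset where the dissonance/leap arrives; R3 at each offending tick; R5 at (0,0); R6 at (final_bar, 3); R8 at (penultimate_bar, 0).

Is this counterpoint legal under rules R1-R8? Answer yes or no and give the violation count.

No (6 violations)

bar 0: v0=A3 v1=A4 (P8)
bar 1: v0=B3 v1=D4 (m3)
bar 2: v0=A3 v1=C4 (m3)
bar 3: v0=F3 v1=A3 (M3)
bar 4: v0=E3 v1=E4 (P8)
bar 5: v0=C3 v1=G3 (P5)
bar 6: v0=B3 v1=G4 (m6)
bar 7: v0=A3 v1=A4 (P8)
  R4 @ bar1.3: B3/F4 TT untreated
  R3 @ bar2.2: A3 above G3
  R4 @ bar2.2: A3/G3 M2 untreated
  R7 @ bar2.3: G3->A4 leap 14st
  R1 @ bar5.0: E3/B3 P5 -> C3/G3 P5 similar
  R7 @ bar6.0: C3->B3 leap 11st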